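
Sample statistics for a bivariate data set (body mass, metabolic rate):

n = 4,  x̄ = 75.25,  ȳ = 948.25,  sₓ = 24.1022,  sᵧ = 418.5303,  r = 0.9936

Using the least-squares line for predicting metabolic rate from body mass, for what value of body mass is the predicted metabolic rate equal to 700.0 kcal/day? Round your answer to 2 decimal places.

60.86

b = r · sᵧ/sₓ = 0.9936 · 418.5303/24.1022 = 17.253682
a = ȳ − b·x̄ = 948.25 − 17.253682·75.25 = -350.089607
Set a + b·x = 700.0: x = (700.0 − (-350.089607)) / 17.253682 = 60.861767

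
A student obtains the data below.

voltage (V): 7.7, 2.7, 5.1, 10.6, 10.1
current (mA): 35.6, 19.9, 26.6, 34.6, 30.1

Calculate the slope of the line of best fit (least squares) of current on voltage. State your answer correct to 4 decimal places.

n = 5, Σx = 36.2, Σy = 146.8, Σxy = 1134.28, Σx² = 306.96
Sxx = Σx² − (Σx)²/n = 306.96 − 262.088 = 44.872
Sxy = Σxy − (Σx)(Σy)/n = 1134.28 − 1062.832 = 71.448
b = Sxy/Sxx = 71.448/44.872 = 1.592262

1.5923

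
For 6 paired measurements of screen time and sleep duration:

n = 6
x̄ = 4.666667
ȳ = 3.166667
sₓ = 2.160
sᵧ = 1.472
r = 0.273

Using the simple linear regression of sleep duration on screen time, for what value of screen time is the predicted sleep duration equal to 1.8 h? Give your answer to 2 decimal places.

b = r · sᵧ/sₓ = 0.273 · 1.472/2.16 = 0.186044
a = ȳ − b·x̄ = 3.166667 − 0.186044·4.666667 = 2.298460
Set a + b·x = 1.8: x = (1.8 − 2.298460) / 0.186044 = -2.679250

-2.68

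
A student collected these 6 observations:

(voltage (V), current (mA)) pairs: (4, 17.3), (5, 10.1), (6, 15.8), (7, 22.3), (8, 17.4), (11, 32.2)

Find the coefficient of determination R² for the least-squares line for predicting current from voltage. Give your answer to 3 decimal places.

0.696

n = 6, Σx = 41, Σy = 115.1, Σxy = 864, Σx² = 311, Σy² = 2487.83
Sxx = Σx² − (Σx)²/n = 311 − 280.166667 = 30.833333
Sxy = Σxy − (Σx)(Σy)/n = 864 − 786.516667 = 77.483333
Syy = Σy² − (Σy)²/n = 2487.83 − 2208.001667 = 279.828333
R² = Sxy²/(Sxx·Syy) = (77.483333)²/(30.833333·279.828333) = 0.695832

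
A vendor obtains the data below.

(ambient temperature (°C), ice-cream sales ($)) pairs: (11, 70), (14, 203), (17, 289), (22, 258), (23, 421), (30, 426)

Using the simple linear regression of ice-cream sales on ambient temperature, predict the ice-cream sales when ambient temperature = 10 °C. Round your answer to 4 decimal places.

111.5333

n = 6, Σx = 117, Σy = 1667, Σxy = 36664, Σx² = 2519
Sxx = Σx² − (Σx)²/n = 2519 − 2281.5 = 237.5
Sxy = Σxy − (Σx)(Σy)/n = 36664 − 32506.5 = 4157.5
b = Sxy/Sxx = 4157.5/237.5 = 17.505263
a = ȳ − b·x̄ = 277.833333 − 17.505263·19.5 = -63.519298
ŷ(10) = a + b·10 = -63.519298 + 17.505263·10 = 111.533333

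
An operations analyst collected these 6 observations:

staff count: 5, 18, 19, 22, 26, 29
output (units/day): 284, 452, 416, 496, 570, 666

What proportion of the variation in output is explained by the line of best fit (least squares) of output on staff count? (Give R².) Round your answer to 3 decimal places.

0.931

n = 6, Σx = 119, Σy = 2884, Σxy = 62506, Σx² = 2711, Σy² = 1472488
Sxx = Σx² − (Σx)²/n = 2711 − 2360.166667 = 350.833333
Sxy = Σxy − (Σx)(Σy)/n = 62506 − 57199.333333 = 5306.666667
Syy = Σy² − (Σy)²/n = 1472488 − 1386242.666667 = 86245.333333
R² = Sxy²/(Sxx·Syy) = (5306.666667)²/(350.833333·86245.333333) = 0.930695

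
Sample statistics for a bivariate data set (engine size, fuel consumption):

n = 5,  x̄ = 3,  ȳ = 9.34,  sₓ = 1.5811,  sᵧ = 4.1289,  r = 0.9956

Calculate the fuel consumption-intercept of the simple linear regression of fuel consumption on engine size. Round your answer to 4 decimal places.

1.5402

b = r · sᵧ/sₓ = 0.9956 · 4.1289/1.5811 = 2.599920
a = ȳ − b·x̄ = 9.34 − 2.599920·3 = 1.540241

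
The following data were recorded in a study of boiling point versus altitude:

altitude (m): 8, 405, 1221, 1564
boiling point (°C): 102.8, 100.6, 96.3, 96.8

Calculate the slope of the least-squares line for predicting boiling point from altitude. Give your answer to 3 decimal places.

n = 4, Σx = 3198, Σy = 396.5, Σxy = 310542.9, Σx² = 4101026
Sxx = Σx² − (Σx)²/n = 4101026 − 2556801 = 1544225
Sxy = Σxy − (Σx)(Σy)/n = 310542.9 − 317001.75 = -6458.85
b = Sxy/Sxx = -6458.85/1544225 = -0.004183

-0.004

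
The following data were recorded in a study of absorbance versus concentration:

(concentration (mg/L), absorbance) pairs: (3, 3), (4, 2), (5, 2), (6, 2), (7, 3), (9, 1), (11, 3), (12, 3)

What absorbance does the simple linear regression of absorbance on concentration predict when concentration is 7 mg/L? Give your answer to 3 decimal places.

n = 8, Σx = 57, Σy = 19, Σxy = 138, Σx² = 481
Sxx = Σx² − (Σx)²/n = 481 − 406.125 = 74.875
Sxy = Σxy − (Σx)(Σy)/n = 138 − 135.375 = 2.625
b = Sxy/Sxx = 2.625/74.875 = 0.035058
a = ȳ − b·x̄ = 2.375 − 0.035058·7.125 = 2.125209
ŷ(7) = a + b·7 = 2.125209 + 0.035058·7 = 2.370618

2.371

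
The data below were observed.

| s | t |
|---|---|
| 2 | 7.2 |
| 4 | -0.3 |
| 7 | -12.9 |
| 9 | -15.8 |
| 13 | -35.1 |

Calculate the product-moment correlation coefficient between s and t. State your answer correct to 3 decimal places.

n = 5, Σx = 35, Σy = -56.9, Σxy = -675.6, Σx² = 319, Σy² = 1699.99
Sxx = Σx² − (Σx)²/n = 319 − 245 = 74
Sxy = Σxy − (Σx)(Σy)/n = -675.6 − (-398.3) = -277.3
Syy = Σy² − (Σy)²/n = 1699.99 − 647.522 = 1052.468
r = Sxy/√(Sxx·Syy) = -277.3/√(77882.632) = -277.3/279.074599 = -0.993641

-0.994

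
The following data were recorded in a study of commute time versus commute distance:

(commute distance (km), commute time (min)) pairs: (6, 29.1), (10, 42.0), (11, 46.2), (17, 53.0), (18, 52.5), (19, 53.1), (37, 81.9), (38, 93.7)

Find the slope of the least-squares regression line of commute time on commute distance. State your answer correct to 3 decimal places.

n = 8, Σx = 156, Σy = 451.5, Σxy = 10548.6, Σx² = 4044
Sxx = Σx² − (Σx)²/n = 4044 − 3042 = 1002
Sxy = Σxy − (Σx)(Σy)/n = 10548.6 − 8804.25 = 1744.35
b = Sxy/Sxx = 1744.35/1002 = 1.740868

1.741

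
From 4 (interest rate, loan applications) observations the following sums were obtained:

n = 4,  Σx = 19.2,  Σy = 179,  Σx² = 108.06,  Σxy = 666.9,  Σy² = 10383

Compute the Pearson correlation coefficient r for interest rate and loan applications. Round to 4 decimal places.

Sxx = Σx² − (Σx)²/n = 108.06 − 92.16 = 15.9
Sxy = Σxy − (Σx)(Σy)/n = 666.9 − 859.2 = -192.3
Syy = Σy² − (Σy)²/n = 10383 − 8010.25 = 2372.75
r = Sxy/√(Sxx·Syy) = -192.3/√(37726.725) = -192.3/194.233687 = -0.990045

-0.9900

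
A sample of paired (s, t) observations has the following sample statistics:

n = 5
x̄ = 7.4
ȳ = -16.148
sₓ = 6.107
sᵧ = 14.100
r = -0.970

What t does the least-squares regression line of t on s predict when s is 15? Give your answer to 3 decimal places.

-33.169

b = r · sᵧ/sₓ = -0.97 · 14.1/6.107 = -2.239561
a = ȳ − b·x̄ = -16.148 − (-2.239561)·7.4 = 0.424753
ŷ(15) = a + b·15 = 0.424753 + (-2.239561)·15 = -33.168665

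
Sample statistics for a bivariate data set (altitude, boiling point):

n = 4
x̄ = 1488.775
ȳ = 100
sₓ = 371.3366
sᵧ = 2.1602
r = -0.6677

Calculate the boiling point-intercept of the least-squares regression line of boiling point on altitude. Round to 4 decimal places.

b = r · sᵧ/sₓ = -0.6677 · 2.1602/371.3366 = -0.003884
a = ȳ − b·x̄ = 100 − (-0.003884)·1488.775 = 105.782780

105.7828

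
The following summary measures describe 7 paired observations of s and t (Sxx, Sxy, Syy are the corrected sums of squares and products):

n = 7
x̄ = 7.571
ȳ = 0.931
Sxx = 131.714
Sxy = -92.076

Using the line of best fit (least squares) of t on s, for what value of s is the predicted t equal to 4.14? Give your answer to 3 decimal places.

b = Sxy/Sxx = -92.076/131.714 = -0.699060
a = ȳ − b·x̄ = 0.931 − (-0.699060)·7.571 = 6.223584
Set a + b·x = 4.14: x = (4.14 − 6.223584) / (-0.699060) = 2.980551

2.981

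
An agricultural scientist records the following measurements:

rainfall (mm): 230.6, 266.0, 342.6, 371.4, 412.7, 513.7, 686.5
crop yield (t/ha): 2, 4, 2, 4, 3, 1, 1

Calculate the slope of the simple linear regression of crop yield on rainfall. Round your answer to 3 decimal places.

n = 7, Σx = 2823.5, Σy = 17, Σxy = 6134.3, Σx² = 1284736.31
Sxx = Σx² − (Σx)²/n = 1284736.31 − 1138878.892857 = 145857.417143
Sxy = Σxy − (Σx)(Σy)/n = 6134.3 − 6857.071429 = -722.771429
b = Sxy/Sxx = -722.771429/145857.417143 = -0.004955

-0.005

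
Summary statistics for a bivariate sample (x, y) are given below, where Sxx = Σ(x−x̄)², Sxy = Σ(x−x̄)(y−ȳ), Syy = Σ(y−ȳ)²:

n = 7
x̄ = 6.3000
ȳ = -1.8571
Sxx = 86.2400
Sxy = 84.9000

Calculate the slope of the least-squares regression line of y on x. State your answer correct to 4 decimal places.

0.9845

b = Sxy/Sxx = 84.9/86.24 = 0.984462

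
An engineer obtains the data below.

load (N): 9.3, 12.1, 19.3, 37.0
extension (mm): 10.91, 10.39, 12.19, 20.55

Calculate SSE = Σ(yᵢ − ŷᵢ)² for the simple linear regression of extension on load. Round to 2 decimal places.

3.39

n = 4, Σx = 77.7, Σy = 54.04, Σxy = 1222.799, Σx² = 1974.39, Σy² = 797.8788
Sxx = Σx² − (Σx)²/n = 1974.39 − 1509.3225 = 465.0675
Sxy = Σxy − (Σx)(Σy)/n = 1222.799 − 1049.727 = 173.072
Syy = Σy² − (Σy)²/n = 797.8788 − 730.0804 = 67.7984
b = Sxy/Sxx = 173.072/465.0675 = 0.372144
SSE = Syy − b·Sxy = 67.7984 − 0.372144·173.072 = 3.390723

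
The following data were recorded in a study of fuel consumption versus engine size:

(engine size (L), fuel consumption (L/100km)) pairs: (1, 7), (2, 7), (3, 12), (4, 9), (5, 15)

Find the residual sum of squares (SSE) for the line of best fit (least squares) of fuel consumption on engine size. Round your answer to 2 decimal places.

n = 5, Σx = 15, Σy = 50, Σxy = 168, Σx² = 55, Σy² = 548
Sxx = Σx² − (Σx)²/n = 55 − 45 = 10
Sxy = Σxy − (Σx)(Σy)/n = 168 − 150 = 18
Syy = Σy² − (Σy)²/n = 548 − 500 = 48
b = Sxy/Sxx = 18/10 = 1.8
SSE = Syy − b·Sxy = 48 − 1.8·18 = 15.6

15.60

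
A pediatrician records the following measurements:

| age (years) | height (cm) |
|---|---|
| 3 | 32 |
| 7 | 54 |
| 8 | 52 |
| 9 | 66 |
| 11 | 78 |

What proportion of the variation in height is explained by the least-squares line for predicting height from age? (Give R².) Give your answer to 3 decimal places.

n = 5, Σx = 38, Σy = 282, Σxy = 2342, Σx² = 324, Σy² = 17084
Sxx = Σx² − (Σx)²/n = 324 − 288.8 = 35.2
Sxy = Σxy − (Σx)(Σy)/n = 2342 − 2143.2 = 198.8
Syy = Σy² − (Σy)²/n = 17084 − 15904.8 = 1179.2
R² = Sxy²/(Sxx·Syy) = (198.8)²/(35.2·1179.2) = 0.952144

0.952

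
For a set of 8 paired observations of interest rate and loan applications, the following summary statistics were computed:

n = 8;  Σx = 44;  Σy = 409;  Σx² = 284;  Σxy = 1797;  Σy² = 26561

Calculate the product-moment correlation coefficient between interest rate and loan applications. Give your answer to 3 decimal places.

Sxx = Σx² − (Σx)²/n = 284 − 242 = 42
Sxy = Σxy − (Σx)(Σy)/n = 1797 − 2249.5 = -452.5
Syy = Σy² − (Σy)²/n = 26561 − 20910.125 = 5650.875
r = Sxy/√(Sxx·Syy) = -452.5/√(237336.75) = -452.5/487.172197 = -0.928830

-0.929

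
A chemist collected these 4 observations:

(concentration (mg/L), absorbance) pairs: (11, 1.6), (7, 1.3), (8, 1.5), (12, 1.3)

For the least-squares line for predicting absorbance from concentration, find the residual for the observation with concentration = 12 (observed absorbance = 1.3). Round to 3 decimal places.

n = 4, Σx = 38, Σy = 5.7, Σxy = 54.3, Σx² = 378
Sxx = Σx² − (Σx)²/n = 378 − 361 = 17
Sxy = Σxy − (Σx)(Σy)/n = 54.3 − 54.15 = 0.15
b = Sxy/Sxx = 0.15/17 = 0.008824
a = ȳ − b·x̄ = 1.425 − 0.008824·9.5 = 1.341176
ŷ(12) = 1.341176 + 0.008824·12 = 1.447059
residual = y − ŷ = 1.3 − 1.447059 = -0.147059

-0.147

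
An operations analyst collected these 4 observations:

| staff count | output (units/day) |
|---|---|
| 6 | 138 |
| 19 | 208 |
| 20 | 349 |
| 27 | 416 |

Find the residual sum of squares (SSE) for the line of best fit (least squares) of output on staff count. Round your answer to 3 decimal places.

n = 4, Σx = 72, Σy = 1111, Σxy = 22992, Σx² = 1526, Σy² = 357165
Sxx = Σx² − (Σx)²/n = 1526 − 1296 = 230
Sxy = Σxy − (Σx)(Σy)/n = 22992 − 19998 = 2994
Syy = Σy² − (Σy)²/n = 357165 − 308580.25 = 48584.75
b = Sxy/Sxx = 2994/230 = 13.017391
SSE = Syy − b·Sxy = 48584.75 − 13.017391·2994 = 9610.680435

9610.680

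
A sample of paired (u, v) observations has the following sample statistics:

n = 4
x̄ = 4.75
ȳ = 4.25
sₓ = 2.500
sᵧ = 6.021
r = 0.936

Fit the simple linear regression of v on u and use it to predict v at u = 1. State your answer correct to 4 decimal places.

-4.2035

b = r · sᵧ/sₓ = 0.936 · 6.021/2.5 = 2.254262
a = ȳ − b·x̄ = 4.25 − 2.254262·4.75 = -6.457746
ŷ(1) = a + b·1 = -6.457746 + 2.254262·1 = -4.203484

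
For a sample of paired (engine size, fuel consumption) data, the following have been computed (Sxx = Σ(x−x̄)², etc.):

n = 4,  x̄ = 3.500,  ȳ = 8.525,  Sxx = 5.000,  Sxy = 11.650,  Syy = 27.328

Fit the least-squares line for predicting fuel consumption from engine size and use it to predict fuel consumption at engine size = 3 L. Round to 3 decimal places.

b = Sxy/Sxx = 11.65/5 = 2.33
a = ȳ − b·x̄ = 8.525 − 2.33·3.5 = 0.37
ŷ(3) = a + b·3 = 0.37 + 2.33·3 = 7.36

7.360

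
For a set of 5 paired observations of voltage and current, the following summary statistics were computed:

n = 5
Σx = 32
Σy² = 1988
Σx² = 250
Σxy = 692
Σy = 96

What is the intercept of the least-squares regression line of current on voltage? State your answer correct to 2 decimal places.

8.21

Sxx = Σx² − (Σx)²/n = 250 − 204.8 = 45.2
Sxy = Σxy − (Σx)(Σy)/n = 692 − 614.4 = 77.6
b = Sxy/Sxx = 77.6/45.2 = 1.716814
a = ȳ − b·x̄ = 19.2 − 1.716814·6.4 = 8.212389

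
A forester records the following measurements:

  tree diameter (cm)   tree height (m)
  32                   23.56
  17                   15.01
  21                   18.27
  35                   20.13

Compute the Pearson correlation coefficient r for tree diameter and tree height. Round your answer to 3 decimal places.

n = 4, Σx = 105, Σy = 76.97, Σxy = 2097.31, Σx² = 2979, Σy² = 1519.3835
Sxx = Σx² − (Σx)²/n = 2979 − 2756.25 = 222.75
Sxy = Σxy − (Σx)(Σy)/n = 2097.31 − 2020.4625 = 76.8475
Syy = Σy² − (Σy)²/n = 1519.3835 − 1481.095225 = 38.288275
r = Sxy/√(Sxx·Syy) = 76.8475/√(8528.713256) = 76.8475/92.351033 = 0.832124

0.832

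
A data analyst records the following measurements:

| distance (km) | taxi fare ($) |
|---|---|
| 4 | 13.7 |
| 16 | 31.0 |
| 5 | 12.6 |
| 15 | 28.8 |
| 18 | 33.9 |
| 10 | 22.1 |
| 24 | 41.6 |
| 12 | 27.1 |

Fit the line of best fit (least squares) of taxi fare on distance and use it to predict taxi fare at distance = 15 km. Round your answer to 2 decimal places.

n = 8, Σx = 104, Σy = 210.8, Σxy = 3200.6, Σx² = 1666
Sxx = Σx² − (Σx)²/n = 1666 − 1352 = 314
Sxy = Σxy − (Σx)(Σy)/n = 3200.6 − 2740.4 = 460.2
b = Sxy/Sxx = 460.2/314 = 1.465605
a = ȳ − b·x̄ = 26.35 − 1.465605·13 = 7.297134
ŷ(15) = a + b·15 = 7.297134 + 1.465605·15 = 29.281210

29.28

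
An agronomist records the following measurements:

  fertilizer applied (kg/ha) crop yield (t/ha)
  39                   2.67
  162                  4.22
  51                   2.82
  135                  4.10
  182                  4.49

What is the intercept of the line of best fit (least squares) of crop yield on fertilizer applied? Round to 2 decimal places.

2.19

n = 5, Σx = 569, Σy = 18.3, Σxy = 2302.27, Σx² = 81715
Sxx = Σx² − (Σx)²/n = 81715 − 64752.2 = 16962.8
Sxy = Σxy − (Σx)(Σy)/n = 2302.27 − 2082.54 = 219.73
b = Sxy/Sxx = 219.73/16962.8 = 0.012954
a = ȳ − b·x̄ = 3.66 − 0.012954·113.8 = 2.185876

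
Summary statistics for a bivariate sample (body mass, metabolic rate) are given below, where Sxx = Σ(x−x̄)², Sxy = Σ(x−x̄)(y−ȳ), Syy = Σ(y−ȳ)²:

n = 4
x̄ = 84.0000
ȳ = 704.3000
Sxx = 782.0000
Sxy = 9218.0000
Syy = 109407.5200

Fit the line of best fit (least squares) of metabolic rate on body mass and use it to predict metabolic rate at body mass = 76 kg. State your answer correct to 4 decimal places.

b = Sxy/Sxx = 9218/782 = 11.787724
a = ȳ − b·x̄ = 704.3 − 11.787724·84 = -285.868798
ŷ(76) = a + b·76 = -285.868798 + 11.787724·76 = 609.998210

609.9982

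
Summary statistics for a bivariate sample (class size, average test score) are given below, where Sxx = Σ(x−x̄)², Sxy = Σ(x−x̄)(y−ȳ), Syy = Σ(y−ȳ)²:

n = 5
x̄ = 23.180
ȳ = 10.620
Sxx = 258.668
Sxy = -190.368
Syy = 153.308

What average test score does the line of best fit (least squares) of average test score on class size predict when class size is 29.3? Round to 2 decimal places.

b = Sxy/Sxx = -190.368/258.668 = -0.735955
a = ȳ − b·x̄ = 10.62 − (-0.735955)·23.18 = 27.679436
ŷ(29.3) = a + b·29.3 = 27.679436 + (-0.735955)·29.3 = 6.115956

6.12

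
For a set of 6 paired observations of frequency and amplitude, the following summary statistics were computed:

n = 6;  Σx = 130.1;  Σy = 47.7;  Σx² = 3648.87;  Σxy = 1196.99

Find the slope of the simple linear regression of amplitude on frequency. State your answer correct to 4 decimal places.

Sxx = Σx² − (Σx)²/n = 3648.87 − 2821.001667 = 827.868333
Sxy = Σxy − (Σx)(Σy)/n = 1196.99 − 1034.295 = 162.695
b = Sxy/Sxx = 162.695/827.868333 = 0.196523

0.1965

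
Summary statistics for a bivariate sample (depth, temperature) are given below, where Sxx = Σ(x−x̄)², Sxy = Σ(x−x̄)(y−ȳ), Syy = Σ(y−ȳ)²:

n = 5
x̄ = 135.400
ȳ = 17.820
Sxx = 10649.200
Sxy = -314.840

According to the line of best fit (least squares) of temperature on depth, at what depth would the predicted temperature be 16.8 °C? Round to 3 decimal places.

169.901

b = Sxy/Sxx = -314.84/10649.2 = -0.029565
a = ȳ − b·x̄ = 17.82 − (-0.029565)·135.4 = 21.823055
Set a + b·x = 16.8: x = (16.8 − 21.823055) / (-0.029565) = 169.900648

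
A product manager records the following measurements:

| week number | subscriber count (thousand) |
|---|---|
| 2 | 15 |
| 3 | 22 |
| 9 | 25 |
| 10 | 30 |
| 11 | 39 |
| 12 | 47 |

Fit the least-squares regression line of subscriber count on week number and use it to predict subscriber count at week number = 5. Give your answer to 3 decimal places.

22.815

n = 6, Σx = 47, Σy = 178, Σxy = 1614, Σx² = 459
Sxx = Σx² − (Σx)²/n = 459 − 368.166667 = 90.833333
Sxy = Σxy − (Σx)(Σy)/n = 1614 − 1394.333333 = 219.666667
b = Sxy/Sxx = 219.666667/90.833333 = 2.418349
a = ȳ − b·x̄ = 29.666667 − 2.418349·7.833333 = 10.722936
ŷ(5) = a + b·5 = 10.722936 + 2.418349·5 = 22.814679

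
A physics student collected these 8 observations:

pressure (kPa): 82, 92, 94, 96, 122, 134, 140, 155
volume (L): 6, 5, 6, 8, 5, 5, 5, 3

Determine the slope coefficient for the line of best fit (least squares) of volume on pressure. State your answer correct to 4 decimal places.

n = 8, Σx = 915, Σy = 43, Σxy = 4729, Σx² = 109705
Sxx = Σx² − (Σx)²/n = 109705 − 104653.125 = 5051.875
Sxy = Σxy − (Σx)(Σy)/n = 4729 − 4918.125 = -189.125
b = Sxy/Sxx = -189.125/5051.875 = -0.037437

-0.0374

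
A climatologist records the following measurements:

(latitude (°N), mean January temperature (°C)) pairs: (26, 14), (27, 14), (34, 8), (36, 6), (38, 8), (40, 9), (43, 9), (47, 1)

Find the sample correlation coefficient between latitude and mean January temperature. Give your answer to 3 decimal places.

-0.845

n = 8, Σx = 291, Σy = 69, Σxy = 2328, Σx² = 10959, Σy² = 719
Sxx = Σx² − (Σx)²/n = 10959 − 10585.125 = 373.875
Sxy = Σxy − (Σx)(Σy)/n = 2328 − 2509.875 = -181.875
Syy = Σy² − (Σy)²/n = 719 − 595.125 = 123.875
r = Sxy/√(Sxx·Syy) = -181.875/√(46313.765625) = -181.875/215.206333 = -0.845119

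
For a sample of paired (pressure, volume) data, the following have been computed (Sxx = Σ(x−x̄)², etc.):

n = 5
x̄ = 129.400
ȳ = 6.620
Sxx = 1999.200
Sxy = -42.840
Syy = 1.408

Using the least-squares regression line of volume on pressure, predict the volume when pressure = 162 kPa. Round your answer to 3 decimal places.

b = Sxy/Sxx = -42.84/1999.2 = -0.021429
a = ȳ − b·x̄ = 6.62 − (-0.021429)·129.4 = 9.392857
ŷ(162) = a + b·162 = 9.392857 + (-0.021429)·162 = 5.921429

5.921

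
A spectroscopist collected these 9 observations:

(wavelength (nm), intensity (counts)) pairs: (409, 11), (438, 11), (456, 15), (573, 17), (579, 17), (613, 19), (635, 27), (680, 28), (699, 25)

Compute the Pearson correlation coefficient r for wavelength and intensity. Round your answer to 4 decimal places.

0.9184

n = 9, Σx = 5082, Σy = 170, Σxy = 101048, Σx² = 2960626, Σy² = 3544
Sxx = Σx² − (Σx)²/n = 2960626 − 2869636 = 90990
Sxy = Σxy − (Σx)(Σy)/n = 101048 − 95993.333333 = 5054.666667
Syy = Σy² − (Σy)²/n = 3544 − 3211.111111 = 332.888889
r = Sxy/√(Sxx·Syy) = 5054.666667/√(30289560) = 5054.666667/5503.595189 = 0.918430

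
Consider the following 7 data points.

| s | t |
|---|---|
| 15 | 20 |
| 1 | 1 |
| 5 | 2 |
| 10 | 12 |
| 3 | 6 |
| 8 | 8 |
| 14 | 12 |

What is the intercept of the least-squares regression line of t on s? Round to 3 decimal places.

-0.262

n = 7, Σx = 56, Σy = 61, Σxy = 681, Σx² = 620
Sxx = Σx² − (Σx)²/n = 620 − 448 = 172
Sxy = Σxy − (Σx)(Σy)/n = 681 − 488 = 193
b = Sxy/Sxx = 193/172 = 1.122093
a = ȳ − b·x̄ = 8.714286 − 1.122093·8 = -0.262458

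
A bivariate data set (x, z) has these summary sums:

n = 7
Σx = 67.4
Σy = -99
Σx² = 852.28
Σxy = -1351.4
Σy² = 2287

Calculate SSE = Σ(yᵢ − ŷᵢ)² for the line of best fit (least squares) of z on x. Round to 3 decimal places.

Sxx = Σx² − (Σx)²/n = 852.28 − 648.965714 = 203.314286
Sxy = Σxy − (Σx)(Σy)/n = -1351.4 − (-953.228571) = -398.171429
Syy = Σy² − (Σy)²/n = 2287 − 1400.142857 = 886.857143
b = Sxy/Sxx = -398.171429/203.314286 = -1.958404
SSE = Syy − b·Sxy = 886.857143 − (-1.958404)·(-398.171429) = 107.076785

107.077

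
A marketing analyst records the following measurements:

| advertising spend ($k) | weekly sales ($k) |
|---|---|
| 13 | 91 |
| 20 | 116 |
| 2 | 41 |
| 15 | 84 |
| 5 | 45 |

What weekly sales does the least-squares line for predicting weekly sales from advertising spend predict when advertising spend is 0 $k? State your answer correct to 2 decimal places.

n = 5, Σx = 55, Σy = 377, Σxy = 5070, Σx² = 823
Sxx = Σx² − (Σx)²/n = 823 − 605 = 218
Sxy = Σxy − (Σx)(Σy)/n = 5070 − 4147 = 923
b = Sxy/Sxx = 923/218 = 4.233945
a = ȳ − b·x̄ = 75.4 − 4.233945·11 = 28.826606
ŷ(0) = a + b·0 = 28.826606 + 4.233945·0 = 28.826606

28.83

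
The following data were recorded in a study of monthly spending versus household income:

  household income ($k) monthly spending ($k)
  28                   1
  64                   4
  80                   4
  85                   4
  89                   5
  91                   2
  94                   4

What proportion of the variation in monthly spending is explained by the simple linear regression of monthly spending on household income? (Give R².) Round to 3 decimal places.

0.418

n = 7, Σx = 531, Σy = 24, Σxy = 1947, Σx² = 43543, Σy² = 94
Sxx = Σx² − (Σx)²/n = 43543 − 40280.142857 = 3262.857143
Sxy = Σxy − (Σx)(Σy)/n = 1947 − 1820.571429 = 126.428571
Syy = Σy² − (Σy)²/n = 94 − 82.285714 = 11.714286
R² = Sxy²/(Sxx·Syy) = (126.428571)²/(3262.857143·11.714286) = 0.418193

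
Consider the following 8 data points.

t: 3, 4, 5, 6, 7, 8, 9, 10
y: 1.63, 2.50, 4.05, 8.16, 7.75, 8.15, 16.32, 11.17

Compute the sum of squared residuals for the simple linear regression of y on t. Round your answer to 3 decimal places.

33.556

n = 8, Σx = 52, Σy = 59.73, Σxy = 462.13, Σx² = 380, Σy² = 609.4913
Sxx = Σx² − (Σx)²/n = 380 − 338 = 42
Sxy = Σxy − (Σx)(Σy)/n = 462.13 − 388.245 = 73.885
Syy = Σy² − (Σy)²/n = 609.4913 − 445.959113 = 163.532187
b = Sxy/Sxx = 73.885/42 = 1.759167
SSE = Syy − b·Sxy = 163.532187 − 1.759167·73.885 = 33.556158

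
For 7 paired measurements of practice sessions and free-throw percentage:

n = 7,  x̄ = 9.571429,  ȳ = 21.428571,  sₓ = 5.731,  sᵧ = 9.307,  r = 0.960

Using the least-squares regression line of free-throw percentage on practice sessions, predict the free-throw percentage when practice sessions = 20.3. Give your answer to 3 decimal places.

38.155

b = r · sᵧ/sₓ = 0.96 · 9.307/5.731 = 1.559016
a = ȳ − b·x̄ = 21.428571 − 1.559016·9.571429 = 6.506561
ŷ(20.3) = a + b·20.3 = 6.506561 + 1.559016·20.3 = 38.154584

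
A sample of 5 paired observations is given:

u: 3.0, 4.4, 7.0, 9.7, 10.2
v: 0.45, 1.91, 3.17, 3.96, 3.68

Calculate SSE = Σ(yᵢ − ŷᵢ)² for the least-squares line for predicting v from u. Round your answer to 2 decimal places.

0.77

n = 5, Σx = 34.3, Σy = 13.17, Σxy = 107.892, Σx² = 275.49, Σy² = 43.1235
Sxx = Σx² − (Σx)²/n = 275.49 − 235.298 = 40.192
Sxy = Σxy − (Σx)(Σy)/n = 107.892 − 90.3462 = 17.5458
Syy = Σy² − (Σy)²/n = 43.1235 − 34.68978 = 8.43372
b = Sxy/Sxx = 17.5458/40.192 = 0.436550
SSE = Syy − b·Sxy = 8.43372 − 0.436550·17.5458 = 0.774109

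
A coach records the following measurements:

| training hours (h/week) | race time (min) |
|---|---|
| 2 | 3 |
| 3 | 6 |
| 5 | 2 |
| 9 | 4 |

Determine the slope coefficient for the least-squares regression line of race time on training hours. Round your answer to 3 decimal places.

-0.043

n = 4, Σx = 19, Σy = 15, Σxy = 70, Σx² = 119
Sxx = Σx² − (Σx)²/n = 119 − 90.25 = 28.75
Sxy = Σxy − (Σx)(Σy)/n = 70 − 71.25 = -1.25
b = Sxy/Sxx = -1.25/28.75 = -0.043478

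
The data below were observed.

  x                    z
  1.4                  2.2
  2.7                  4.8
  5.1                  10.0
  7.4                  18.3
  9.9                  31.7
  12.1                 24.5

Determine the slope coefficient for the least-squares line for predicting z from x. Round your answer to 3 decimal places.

n = 6, Σx = 38.6, Σy = 91.5, Σxy = 812.74, Σx² = 334.44
Sxx = Σx² − (Σx)²/n = 334.44 − 248.326667 = 86.113333
Sxy = Σxy − (Σx)(Σy)/n = 812.74 − 588.65 = 224.09
b = Sxy/Sxx = 224.09/86.113333 = 2.602268

2.602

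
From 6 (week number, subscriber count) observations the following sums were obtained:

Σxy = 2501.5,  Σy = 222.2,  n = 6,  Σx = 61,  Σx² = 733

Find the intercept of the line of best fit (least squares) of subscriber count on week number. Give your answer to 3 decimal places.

15.186

Sxx = Σx² − (Σx)²/n = 733 − 620.166667 = 112.833333
Sxy = Σxy − (Σx)(Σy)/n = 2501.5 − 2259.033333 = 242.466667
b = Sxy/Sxx = 242.466667/112.833333 = 2.148892
a = ȳ − b·x̄ = 37.033333 − 2.148892·10.166667 = 15.186263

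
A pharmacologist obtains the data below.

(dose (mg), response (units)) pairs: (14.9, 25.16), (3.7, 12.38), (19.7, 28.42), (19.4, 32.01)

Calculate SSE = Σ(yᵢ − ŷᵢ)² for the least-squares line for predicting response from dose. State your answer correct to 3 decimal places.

7.735

n = 4, Σx = 57.7, Σy = 97.97, Σxy = 1601.558, Σx² = 1000.15, Σy² = 2618.6265
Sxx = Σx² − (Σx)²/n = 1000.15 − 832.3225 = 167.8275
Sxy = Σxy − (Σx)(Σy)/n = 1601.558 − 1413.21725 = 188.34075
Syy = Σy² − (Σy)²/n = 2618.6265 − 2399.530225 = 219.096275
b = Sxy/Sxx = 188.34075/167.8275 = 1.122228
SSE = Syy − b·Sxy = 219.096275 − 1.122228·188.34075 = 7.734978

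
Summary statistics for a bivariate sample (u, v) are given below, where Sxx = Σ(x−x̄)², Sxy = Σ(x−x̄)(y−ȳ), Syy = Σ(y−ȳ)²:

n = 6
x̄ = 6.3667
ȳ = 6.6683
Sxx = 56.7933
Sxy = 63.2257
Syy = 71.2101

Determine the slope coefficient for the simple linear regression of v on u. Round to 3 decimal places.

b = Sxy/Sxx = 63.2257/56.7933 = 1.113260

1.113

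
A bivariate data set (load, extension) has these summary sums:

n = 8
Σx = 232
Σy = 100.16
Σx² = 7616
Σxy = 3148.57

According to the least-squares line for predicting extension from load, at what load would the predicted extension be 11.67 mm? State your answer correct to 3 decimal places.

25.906

Sxx = Σx² − (Σx)²/n = 7616 − 6728 = 888
Sxy = Σxy − (Σx)(Σy)/n = 3148.57 − 2904.64 = 243.93
b = Sxy/Sxx = 243.93/888 = 0.274696
a = ȳ − b·x̄ = 12.52 − 0.274696·29 = 4.553818
Set a + b·x = 11.67: x = (11.67 − 4.553818) / 0.274696 = 25.905670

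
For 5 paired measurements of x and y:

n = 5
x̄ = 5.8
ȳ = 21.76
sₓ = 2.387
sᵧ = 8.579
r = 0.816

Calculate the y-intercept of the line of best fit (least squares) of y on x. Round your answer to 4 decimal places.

4.7501

b = r · sᵧ/sₓ = 0.816 · 8.579/2.387 = 2.932746
a = ȳ − b·x̄ = 21.76 − 2.932746·5.8 = 4.750075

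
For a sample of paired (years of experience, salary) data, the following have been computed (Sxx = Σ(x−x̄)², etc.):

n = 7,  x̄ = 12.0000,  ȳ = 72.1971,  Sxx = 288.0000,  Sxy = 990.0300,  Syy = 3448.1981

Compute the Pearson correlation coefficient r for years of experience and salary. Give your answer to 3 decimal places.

0.993

r = Sxy/√(Sxx·Syy) = 990.03/√(993081.0528) = 990.03/996.534522 = 0.993473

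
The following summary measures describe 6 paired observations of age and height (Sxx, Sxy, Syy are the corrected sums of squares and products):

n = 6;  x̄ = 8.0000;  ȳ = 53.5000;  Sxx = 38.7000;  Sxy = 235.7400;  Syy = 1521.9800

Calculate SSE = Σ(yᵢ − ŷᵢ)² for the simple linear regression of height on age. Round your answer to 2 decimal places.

85.98

b = Sxy/Sxx = 235.74/38.7 = 6.091473
SSE = Syy − b·Sxy = 1521.98 − 6.091473·235.74 = 85.976186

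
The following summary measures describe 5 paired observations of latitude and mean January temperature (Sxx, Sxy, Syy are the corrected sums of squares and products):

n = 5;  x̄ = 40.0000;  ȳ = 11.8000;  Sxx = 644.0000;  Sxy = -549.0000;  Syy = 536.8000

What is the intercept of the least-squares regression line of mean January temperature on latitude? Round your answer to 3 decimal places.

45.899

b = Sxy/Sxx = -549/644 = -0.852484
a = ȳ − b·x̄ = 11.8 − (-0.852484)·40 = 45.899379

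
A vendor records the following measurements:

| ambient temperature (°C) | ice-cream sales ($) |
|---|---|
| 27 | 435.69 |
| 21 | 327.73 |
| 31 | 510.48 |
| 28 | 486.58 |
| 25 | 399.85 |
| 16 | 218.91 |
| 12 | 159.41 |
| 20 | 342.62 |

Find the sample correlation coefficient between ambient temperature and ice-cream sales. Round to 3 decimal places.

0.991

n = 8, Σx = 180, Σy = 2881.27, Σxy = 70359.21, Σx² = 4340, Σy² = 1145184.2789
Sxx = Σx² − (Σx)²/n = 4340 − 4050 = 290
Sxy = Σxy − (Σx)(Σy)/n = 70359.21 − 64828.575 = 5530.635
Syy = Σy² − (Σy)²/n = 1145184.2789 − 1037714.601613 = 107469.677288
r = Sxy/√(Sxx·Syy) = 5530.635/√(31166206.413375) = 5530.635/5582.670187 = 0.990679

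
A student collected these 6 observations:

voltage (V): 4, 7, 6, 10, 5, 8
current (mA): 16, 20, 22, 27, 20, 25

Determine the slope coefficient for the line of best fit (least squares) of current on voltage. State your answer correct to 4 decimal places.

1.6857

n = 6, Σx = 40, Σy = 130, Σxy = 906, Σx² = 290
Sxx = Σx² − (Σx)²/n = 290 − 266.666667 = 23.333333
Sxy = Σxy − (Σx)(Σy)/n = 906 − 866.666667 = 39.333333
b = Sxy/Sxx = 39.333333/23.333333 = 1.685714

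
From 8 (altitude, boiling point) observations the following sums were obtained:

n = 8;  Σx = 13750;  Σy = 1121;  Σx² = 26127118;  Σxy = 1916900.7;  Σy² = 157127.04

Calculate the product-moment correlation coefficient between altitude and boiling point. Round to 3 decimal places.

-0.908

Sxx = Σx² − (Σx)²/n = 26127118 − 23632812.5 = 2494305.5
Sxy = Σxy − (Σx)(Σy)/n = 1916900.7 − 1926718.75 = -9818.05
Syy = Σy² − (Σy)²/n = 157127.04 − 157080.125 = 46.915
r = Sxy/√(Sxx·Syy) = -9818.05/√(117020342.5325) = -9818.05/10817.594119 = -0.907600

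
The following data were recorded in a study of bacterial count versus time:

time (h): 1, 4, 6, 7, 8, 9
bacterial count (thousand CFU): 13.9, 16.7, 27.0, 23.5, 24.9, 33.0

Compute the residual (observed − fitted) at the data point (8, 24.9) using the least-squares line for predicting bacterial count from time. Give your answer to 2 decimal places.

n = 6, Σx = 35, Σy = 139, Σxy = 903.4, Σx² = 247
Sxx = Σx² − (Σx)²/n = 247 − 204.166667 = 42.833333
Sxy = Σxy − (Σx)(Σy)/n = 903.4 − 810.833333 = 92.566667
b = Sxy/Sxx = 92.566667/42.833333 = 2.161089
a = ȳ − b·x̄ = 23.166667 − 2.161089·5.833333 = 10.560311
ŷ(8) = 10.560311 + 2.161089·8 = 27.849027
residual = y − ŷ = 24.9 − 27.849027 = -2.949027

-2.95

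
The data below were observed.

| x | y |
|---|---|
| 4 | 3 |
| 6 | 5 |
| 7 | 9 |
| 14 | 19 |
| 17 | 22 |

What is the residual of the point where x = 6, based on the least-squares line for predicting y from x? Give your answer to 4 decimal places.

n = 5, Σx = 48, Σy = 58, Σxy = 745, Σx² = 586
Sxx = Σx² − (Σx)²/n = 586 − 460.8 = 125.2
Sxy = Σxy − (Σx)(Σy)/n = 745 − 556.8 = 188.2
b = Sxy/Sxx = 188.2/125.2 = 1.503195
a = ȳ − b·x̄ = 11.6 − 1.503195·9.6 = -2.830671
ŷ(6) = -2.830671 + 1.503195·6 = 6.188498
residual = y − ŷ = 5 − 6.188498 = -1.188498

-1.1885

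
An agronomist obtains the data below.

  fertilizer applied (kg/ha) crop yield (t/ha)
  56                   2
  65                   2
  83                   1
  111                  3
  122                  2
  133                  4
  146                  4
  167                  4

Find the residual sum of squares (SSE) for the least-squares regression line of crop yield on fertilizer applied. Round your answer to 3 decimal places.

3.398

n = 8, Σx = 883, Σy = 22, Σxy = 2686, Σx² = 108349, Σy² = 70
Sxx = Σx² − (Σx)²/n = 108349 − 97461.125 = 10887.875
Sxy = Σxy − (Σx)(Σy)/n = 2686 − 2428.25 = 257.75
Syy = Σy² − (Σy)²/n = 70 − 60.5 = 9.5
b = Sxy/Sxx = 257.75/10887.875 = 0.023673
SSE = Syy − b·Sxy = 9.5 − 0.023673·257.75 = 3.398253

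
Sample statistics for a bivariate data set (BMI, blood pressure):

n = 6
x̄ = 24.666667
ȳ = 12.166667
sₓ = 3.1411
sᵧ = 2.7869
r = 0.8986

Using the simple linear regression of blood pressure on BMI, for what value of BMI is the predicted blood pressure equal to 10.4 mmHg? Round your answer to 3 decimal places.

b = r · sᵧ/sₓ = 0.8986 · 2.7869/3.1411 = 0.797271
a = ȳ − b·x̄ = 12.166667 − 0.797271·24.666667 = -7.499354
Set a + b·x = 10.4: x = (10.4 − (-7.499354)) / 0.797271 = 22.450775

22.451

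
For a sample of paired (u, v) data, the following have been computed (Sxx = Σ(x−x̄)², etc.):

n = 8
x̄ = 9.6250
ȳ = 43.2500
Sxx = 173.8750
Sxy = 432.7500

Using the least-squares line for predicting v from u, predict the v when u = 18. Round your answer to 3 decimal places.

64.094

b = Sxy/Sxx = 432.75/173.875 = 2.488857
a = ȳ − b·x̄ = 43.25 − 2.488857·9.625 = 19.294752
ŷ(18) = a + b·18 = 19.294752 + 2.488857·18 = 64.094177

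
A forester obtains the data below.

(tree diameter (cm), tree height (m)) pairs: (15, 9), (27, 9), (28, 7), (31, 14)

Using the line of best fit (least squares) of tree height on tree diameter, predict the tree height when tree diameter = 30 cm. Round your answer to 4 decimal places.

n = 4, Σx = 101, Σy = 39, Σxy = 1008, Σx² = 2699
Sxx = Σx² − (Σx)²/n = 2699 − 2550.25 = 148.75
Sxy = Σxy − (Σx)(Σy)/n = 1008 − 984.75 = 23.25
b = Sxy/Sxx = 23.25/148.75 = 0.156303
a = ȳ − b·x̄ = 9.75 − 0.156303·25.25 = 5.803361
ŷ(30) = a + b·30 = 5.803361 + 0.156303·30 = 10.492437

10.4924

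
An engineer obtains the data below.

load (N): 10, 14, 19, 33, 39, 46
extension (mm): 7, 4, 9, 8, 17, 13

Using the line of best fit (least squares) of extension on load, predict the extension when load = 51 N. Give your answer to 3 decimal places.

n = 6, Σx = 161, Σy = 58, Σxy = 1822, Σx² = 5383
Sxx = Σx² − (Σx)²/n = 5383 − 4320.166667 = 1062.833333
Sxy = Σxy − (Σx)(Σy)/n = 1822 − 1556.333333 = 265.666667
b = Sxy/Sxx = 265.666667/1062.833333 = 0.249961
a = ȳ − b·x̄ = 9.666667 − 0.249961·26.833333 = 2.959385
ŷ(51) = a + b·51 = 2.959385 + 0.249961·51 = 15.707386

15.707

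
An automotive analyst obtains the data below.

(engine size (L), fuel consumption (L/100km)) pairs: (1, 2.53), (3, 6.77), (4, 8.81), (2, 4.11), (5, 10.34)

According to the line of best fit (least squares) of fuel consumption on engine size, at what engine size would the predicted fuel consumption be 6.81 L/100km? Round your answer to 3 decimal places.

n = 5, Σx = 15, Σy = 32.56, Σxy = 118, Σx² = 55
Sxx = Σx² − (Σx)²/n = 55 − 45 = 10
Sxy = Σxy − (Σx)(Σy)/n = 118 − 97.68 = 20.32
b = Sxy/Sxx = 20.32/10 = 2.032
a = ȳ − b·x̄ = 6.512 − 2.032·3 = 0.416
Set a + b·x = 6.81: x = (6.81 − 0.416) / 2.032 = 3.146654

3.147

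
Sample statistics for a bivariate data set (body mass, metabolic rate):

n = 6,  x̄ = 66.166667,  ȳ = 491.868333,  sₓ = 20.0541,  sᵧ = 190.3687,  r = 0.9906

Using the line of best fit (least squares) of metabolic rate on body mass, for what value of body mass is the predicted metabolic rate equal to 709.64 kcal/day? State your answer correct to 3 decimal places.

89.325

b = r · sᵧ/sₓ = 0.9906 · 190.3687/20.0541 = 9.403525
a = ȳ − b·x̄ = 491.868333 − 9.403525·66.166667 = -130.331586
Set a + b·x = 709.64: x = (709.64 − (-130.331586)) / 9.403525 = 89.325181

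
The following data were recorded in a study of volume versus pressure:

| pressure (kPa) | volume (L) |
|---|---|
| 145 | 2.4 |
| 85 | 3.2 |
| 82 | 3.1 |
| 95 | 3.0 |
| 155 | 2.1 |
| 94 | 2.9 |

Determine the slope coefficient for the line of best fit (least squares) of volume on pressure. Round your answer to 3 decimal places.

n = 6, Σx = 656, Σy = 16.7, Σxy = 1757.3, Σx² = 76860
Sxx = Σx² − (Σx)²/n = 76860 − 71722.666667 = 5137.333333
Sxy = Σxy − (Σx)(Σy)/n = 1757.3 − 1825.866667 = -68.566667
b = Sxy/Sxx = -68.566667/5137.333333 = -0.013347

-0.013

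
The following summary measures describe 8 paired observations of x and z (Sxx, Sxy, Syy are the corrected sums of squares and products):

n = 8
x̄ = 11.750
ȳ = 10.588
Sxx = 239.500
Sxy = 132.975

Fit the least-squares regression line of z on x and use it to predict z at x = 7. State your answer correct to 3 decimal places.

b = Sxy/Sxx = 132.975/239.5 = 0.555219
a = ȳ − b·x̄ = 10.588 − 0.555219·11.75 = 4.064174
ŷ(7) = a + b·7 = 4.064174 + 0.555219·7 = 7.950709

7.951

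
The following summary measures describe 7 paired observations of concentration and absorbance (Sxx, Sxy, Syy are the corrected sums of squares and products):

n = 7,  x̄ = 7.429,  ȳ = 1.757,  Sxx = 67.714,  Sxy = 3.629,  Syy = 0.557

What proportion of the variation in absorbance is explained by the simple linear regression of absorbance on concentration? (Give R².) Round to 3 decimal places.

0.349

R² = Sxy²/(Sxx·Syy) = (3.629)²/(67.714·0.557) = 0.349173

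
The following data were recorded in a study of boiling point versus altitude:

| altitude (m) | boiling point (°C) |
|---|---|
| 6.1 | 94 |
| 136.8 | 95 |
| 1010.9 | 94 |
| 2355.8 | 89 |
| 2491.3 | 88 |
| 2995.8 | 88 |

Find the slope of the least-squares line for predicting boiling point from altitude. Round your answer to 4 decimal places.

n = 6, Σx = 8996.7, Σy = 548, Σxy = 801125, Σx² = 21771857.23
Sxx = Σx² − (Σx)²/n = 21771857.23 − 13490101.815 = 8281755.415
Sxy = Σxy − (Σx)(Σy)/n = 801125 − 821698.6 = -20573.6
b = Sxy/Sxx = -20573.6/8281755.415 = -0.002484

-0.0025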